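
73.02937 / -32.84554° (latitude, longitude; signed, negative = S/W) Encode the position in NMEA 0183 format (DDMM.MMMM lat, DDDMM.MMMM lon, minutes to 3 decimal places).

Lat: minutes = (73.029370 − 73) × 60 = 1.76220
Longitude is negative → W; |value| = 32.845540
λ: minutes = (32.845540 − 32) × 60 = 50.73240

7301.762,N / 03250.732,W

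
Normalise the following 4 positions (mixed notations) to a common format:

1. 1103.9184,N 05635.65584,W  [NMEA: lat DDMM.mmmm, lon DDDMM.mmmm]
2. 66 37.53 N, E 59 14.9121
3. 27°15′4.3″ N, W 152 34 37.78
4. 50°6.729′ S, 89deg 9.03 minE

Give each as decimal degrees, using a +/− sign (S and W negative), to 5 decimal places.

Point 1:
  Latitude: degrees = first 2 digits = 11, minutes = 3.9184; 11 + 3.9184/60 = 11.065307
  N → positive
  Lon: degrees = first 3 digits = 56, minutes = 35.65584; 56 + 35.65584/60 = 56.594264
  W → negative
Point 2:
  Latitude: 66 + 37.53/60 = 66.625500
  N ⇒ keep positive
  Lon: 14.9121′ = 0.248535°; total 59.248535
  E ⇒ keep positive
Point 3:
  Latitude: 27 + 15/60 + 4.3/3600 = 27.251194
  N → positive
  Longitude: 152 + 34/60 + 37.78/3600 = 152.577161
  W ⇒ negate
Point 4:
  φ: 6.729′ = 0.112150°; total 50.112150
  S → negative
  Lon: 9.03′ = 0.150500°; total 89.150500
  E ⇒ keep positive

1. 11.06531, -56.59426
2. 66.62550, 59.24854
3. 27.25119, -152.57716
4. -50.11215, 89.15050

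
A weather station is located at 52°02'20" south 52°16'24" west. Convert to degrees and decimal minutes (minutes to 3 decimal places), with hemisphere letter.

52° 2.333′ S, 52° 16.400′ W

φ: seconds/60 = 0.33333; minutes = 2 + 0.33333 = 2.33333
Longitude: seconds/60 = 0.40000; minutes = 16 + 0.40000 = 16.40000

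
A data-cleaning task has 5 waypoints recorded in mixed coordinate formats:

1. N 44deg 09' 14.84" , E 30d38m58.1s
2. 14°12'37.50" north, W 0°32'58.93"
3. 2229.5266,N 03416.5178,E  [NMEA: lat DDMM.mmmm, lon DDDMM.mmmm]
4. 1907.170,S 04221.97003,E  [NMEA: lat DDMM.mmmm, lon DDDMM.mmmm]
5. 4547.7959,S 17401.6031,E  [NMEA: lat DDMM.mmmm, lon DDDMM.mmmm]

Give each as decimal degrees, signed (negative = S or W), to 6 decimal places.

1. 44.154122, 30.649472
2. 14.210417, -0.549703
3. 22.492110, 34.275297
4. -19.119500, 42.366167
5. -45.796598, 174.026718

Point 1:
  Lat: 9′ + 14.84″ = 9.24733′; 44 + 9.24733/60 = 44.1541222
  N ⇒ keep positive
  λ: 30 + 38/60 + 58.1/3600 = 30.6494722
  E ⇒ keep positive
Point 2:
  Lat: 12′ + 37.5″ = 12.62500′; 14 + 12.62500/60 = 14.2104167
  N ⇒ keep positive
  Lon: 0° + 32/60 + 58.93/3600 = 0 + 0.533333 + 0.016369 = 0.5497028
  W ⇒ negate
Point 3:
  φ: degrees = first 2 digits = 22, minutes = 29.5266; 22 + 29.5266/60 = 22.4921100
  N → positive
  Lon: split at 3 digits → 034° and 16.5178′; 34 + 16.5178/60 = 34.2752967
  E → positive
Point 4:
  Latitude: split at 2 digits → 19° and 7.17′; 19 + 7.17/60 = 19.1195000
  S → negative
  λ: degrees = first 3 digits = 42, minutes = 21.97003; 42 + 21.97003/60 = 42.3661672
  E → positive
Point 5:
  φ: split at 2 digits → 45° and 47.7959′; 45 + 47.7959/60 = 45.7965983
  S → negative
  Lon: split at 3 digits → 174° and 1.6031′; 174 + 1.6031/60 = 174.0267183
  E → positive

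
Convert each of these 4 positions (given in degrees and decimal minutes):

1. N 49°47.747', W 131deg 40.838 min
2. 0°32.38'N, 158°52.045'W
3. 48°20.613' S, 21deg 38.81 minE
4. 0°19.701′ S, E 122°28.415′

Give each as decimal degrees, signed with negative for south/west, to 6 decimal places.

Point 1:
  Latitude: 47.747′ = 0.795783°; total 49.7957833
  N → positive
  Longitude: 131 + 40.838/60 = 131.6806333
  W ⇒ negate
Point 2:
  Latitude: 0 + 32.38/60 = 0.5396667
  N → positive
  Lon: 52.045′ = 0.867417°; total 158.8674167
  W → negative
Point 3:
  Lat: 48 + 20.613/60 = 48.3435500
  hemisphere S, so the sign is −
  Longitude: 38.81′ = 0.646833°; total 21.6468333
  E → positive
Point 4:
  Latitude: 19.701′ = 0.328350°; total 0.3283500
  S ⇒ negate
  λ: 122 + 28.415/60 = 122.4735833
  E ⇒ keep positive

1. 49.795783, -131.680633
2. 0.539667, -158.867417
3. -48.343550, 21.646833
4. -0.328350, 122.473583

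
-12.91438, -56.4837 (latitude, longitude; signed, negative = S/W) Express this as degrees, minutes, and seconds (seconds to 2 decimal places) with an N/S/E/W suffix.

Latitude is negative → S; |value| = 12.914380
φ: 0.914380 × 60 = 54.86280′ → 54′, remainder × 60 = 51.7680″
Longitude is negative → W; |value| = 56.483700
λ: 0.483700° → 29.02200′; 0.02200 × 60 = 1.3200″

12°54′51.77″ S, 56°29′1.32″ W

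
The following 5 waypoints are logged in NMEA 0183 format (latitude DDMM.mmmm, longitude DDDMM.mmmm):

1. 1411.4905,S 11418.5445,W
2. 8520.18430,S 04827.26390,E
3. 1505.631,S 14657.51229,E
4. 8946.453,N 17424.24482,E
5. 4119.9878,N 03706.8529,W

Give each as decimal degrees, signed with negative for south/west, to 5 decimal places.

1. -14.19151, -114.30908
2. -85.33641, 48.45440
3. -15.09385, 146.95854
4. 89.77422, 174.40408
5. 41.33313, -37.11422

Point 1:
  Latitude: degrees = first 2 digits = 14, minutes = 11.4905; 14 + 11.4905/60 = 14.191508
  hemisphere S, so the sign is −
  λ: split at 3 digits → 114° and 18.5445′; 114 + 18.5445/60 = 114.309075
  hemisphere W, so the sign is −
Point 2:
  Latitude: degrees = first 2 digits = 85, minutes = 20.1843; 85 + 20.1843/60 = 85.336405
  S → negative
  Longitude: split at 3 digits → 048° and 27.2639′; 48 + 27.2639/60 = 48.454398
  E → positive
Point 3:
  φ: degrees = first 2 digits = 15, minutes = 5.631; 15 + 5.631/60 = 15.093850
  S → negative
  Lon: split at 3 digits → 146° and 57.51229′; 146 + 57.51229/60 = 146.958538
  E ⇒ keep positive
Point 4:
  Lat: split at 2 digits → 89° and 46.453′; 89 + 46.453/60 = 89.774217
  N ⇒ keep positive
  λ: split at 3 digits → 174° and 24.24482′; 174 + 24.24482/60 = 174.404080
  E → positive
Point 5:
  Lat: split at 2 digits → 41° and 19.9878′; 41 + 19.9878/60 = 41.333130
  N ⇒ keep positive
  Longitude: split at 3 digits → 037° and 6.8529′; 37 + 6.8529/60 = 37.114215
  W → negative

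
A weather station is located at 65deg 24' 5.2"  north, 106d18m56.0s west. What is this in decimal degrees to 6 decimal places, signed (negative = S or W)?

Lat: 65 + 24/60 + 5.2/3600 = 65.4014444
N ⇒ keep positive
Lon: 18′ + 56″ = 18.93333′; 106 + 18.93333/60 = 106.3155556
W → negative

65.401444, -106.315556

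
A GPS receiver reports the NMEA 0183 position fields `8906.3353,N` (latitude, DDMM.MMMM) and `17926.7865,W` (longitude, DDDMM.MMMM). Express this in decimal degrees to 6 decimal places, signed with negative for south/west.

φ: degrees = first 2 digits = 89, minutes = 6.3353; 89 + 6.3353/60 = 89.1055883
N ⇒ keep positive
λ: degrees = first 3 digits = 179, minutes = 26.7865; 179 + 26.7865/60 = 179.4464417
W → negative

89.105588, -179.446442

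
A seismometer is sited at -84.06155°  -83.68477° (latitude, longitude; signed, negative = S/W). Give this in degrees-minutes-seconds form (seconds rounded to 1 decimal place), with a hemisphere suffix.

Latitude is negative → S; |value| = 84.061550
Lat: 0.061550 × 60 = 3.69300′ → 3′, remainder × 60 = 41.580″
Longitude is negative → W; |value| = 83.684770
Lon: 0.684770 × 60 = 41.08620′ → 41′, remainder × 60 = 5.172″

84°03′41.6″ S, 83°41′5.2″ W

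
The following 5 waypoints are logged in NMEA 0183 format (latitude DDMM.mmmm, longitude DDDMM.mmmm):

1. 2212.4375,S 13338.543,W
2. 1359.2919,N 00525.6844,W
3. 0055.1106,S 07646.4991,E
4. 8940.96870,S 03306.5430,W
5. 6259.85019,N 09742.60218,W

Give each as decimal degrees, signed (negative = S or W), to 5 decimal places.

1. -22.20729, -133.64238
2. 13.98820, -5.42807
3. -0.91851, 76.77499
4. -89.68281, -33.10905
5. 62.99750, -97.71004

Point 1:
  φ: split at 2 digits → 22° and 12.4375′; 22 + 12.4375/60 = 22.207292
  S ⇒ negate
  λ: split at 3 digits → 133° and 38.543′; 133 + 38.543/60 = 133.642383
  hemisphere W, so the sign is −
Point 2:
  Lat: split at 2 digits → 13° and 59.2919′; 13 + 59.2919/60 = 13.988198
  N → positive
  Longitude: degrees = first 3 digits = 5, minutes = 25.6844; 5 + 25.6844/60 = 5.428073
  W → negative
Point 3:
  Latitude: degrees = first 2 digits = 0, minutes = 55.1106; 0 + 55.1106/60 = 0.918510
  S → negative
  Lon: split at 3 digits → 076° and 46.4991′; 76 + 46.4991/60 = 76.774985
  E ⇒ keep positive
Point 4:
  φ: degrees = first 2 digits = 89, minutes = 40.9687; 89 + 40.9687/60 = 89.682812
  hemisphere S, so the sign is −
  Longitude: split at 3 digits → 033° and 6.543′; 33 + 6.543/60 = 33.109050
  W ⇒ negate
Point 5:
  φ: degrees = first 2 digits = 62, minutes = 59.85019; 62 + 59.85019/60 = 62.997503
  N ⇒ keep positive
  λ: degrees = first 3 digits = 97, minutes = 42.60218; 97 + 42.60218/60 = 97.710036
  W → negative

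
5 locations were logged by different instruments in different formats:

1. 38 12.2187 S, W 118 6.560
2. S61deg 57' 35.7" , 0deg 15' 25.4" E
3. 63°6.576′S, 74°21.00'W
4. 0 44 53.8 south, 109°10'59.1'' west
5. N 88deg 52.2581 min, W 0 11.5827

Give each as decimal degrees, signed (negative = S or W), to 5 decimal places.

1. -38.20365, -118.10933
2. -61.95992, 0.25706
3. -63.10960, -74.35000
4. -0.74828, -109.18308
5. 88.87097, -0.19305

Point 1:
  φ: 12.2187′ = 0.203645°; total 38.203645
  S ⇒ negate
  Lon: 6.56′ = 0.109333°; total 118.109333
  W ⇒ negate
Point 2:
  φ: 61 + 57/60 + 35.7/3600 = 61.959917
  hemisphere S, so the sign is −
  Longitude: 0° + 15/60 + 25.4/3600 = 0 + 0.250000 + 0.007056 = 0.257056
  E ⇒ keep positive
Point 3:
  Latitude: 6.576′ = 0.109600°; total 63.109600
  S → negative
  Lon: 21′ = 0.350000°; total 74.350000
  hemisphere W, so the sign is −
Point 4:
  Lat: 44′ + 53.8″ = 44.89667′; 0 + 44.89667/60 = 0.748278
  S → negative
  Longitude: 109° + 10/60 + 59.1/3600 = 109 + 0.166667 + 0.016417 = 109.183083
  W → negative
Point 5:
  Latitude: 52.2581′ = 0.870968°; total 88.870968
  N ⇒ keep positive
  λ: 11.5827′ = 0.193045°; total 0.193045
  W ⇒ negate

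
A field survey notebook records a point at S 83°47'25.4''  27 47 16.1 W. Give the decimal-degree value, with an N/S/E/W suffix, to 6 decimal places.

φ: 47′ + 25.4″ = 47.42333′; 83 + 47.42333/60 = 83.7903889
λ: 27 + 47/60 + 16.1/3600 = 27.7878056

83.790389° S, 27.787806° W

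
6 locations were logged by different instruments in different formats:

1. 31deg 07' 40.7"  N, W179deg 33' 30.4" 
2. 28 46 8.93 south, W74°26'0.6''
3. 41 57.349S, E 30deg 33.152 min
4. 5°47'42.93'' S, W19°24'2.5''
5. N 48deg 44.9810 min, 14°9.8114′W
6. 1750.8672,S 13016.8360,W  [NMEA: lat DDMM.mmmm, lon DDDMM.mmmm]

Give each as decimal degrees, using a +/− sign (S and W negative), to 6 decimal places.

1. 31.127972, -179.558444
2. -28.769147, -74.433500
3. -41.955817, 30.552533
4. -5.795258, -19.400694
5. 48.749683, -14.163523
6. -17.847787, -130.280600

Point 1:
  Lat: 31 + 7/60 + 40.7/3600 = 31.1279722
  N → positive
  Lon: 179 + 33/60 + 30.4/3600 = 179.5584444
  W → negative
Point 2:
  φ: 28 + 46/60 + 8.93/3600 = 28.7691472
  S ⇒ negate
  Lon: 74° + 26/60 + 0.6/3600 = 74 + 0.433333 + 0.000167 = 74.4335000
  W → negative
Point 3:
  φ: 41 + 57.349/60 = 41.9558167
  S ⇒ negate
  λ: 30 + 33.152/60 = 30.5525333
  E → positive
Point 4:
  Lat: 47′ + 42.93″ = 47.71550′; 5 + 47.71550/60 = 5.7952583
  S ⇒ negate
  Longitude: 24′ + 2.5″ = 24.04167′; 19 + 24.04167/60 = 19.4006944
  hemisphere W, so the sign is −
Point 5:
  Lat: 44.981′ = 0.749683°; total 48.7496833
  N → positive
  Lon: 9.8114′ = 0.163523°; total 14.1635233
  hemisphere W, so the sign is −
Point 6:
  φ: degrees = first 2 digits = 17, minutes = 50.8672; 17 + 50.8672/60 = 17.8477867
  S ⇒ negate
  Lon: split at 3 digits → 130° and 16.836′; 130 + 16.836/60 = 130.2806000
  W ⇒ negate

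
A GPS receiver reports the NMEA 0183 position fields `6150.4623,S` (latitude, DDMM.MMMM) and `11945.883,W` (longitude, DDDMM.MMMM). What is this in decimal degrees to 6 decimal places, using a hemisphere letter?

61.841038° S, 119.764717° W

Latitude: split at 2 digits → 61° and 50.4623′; 61 + 50.4623/60 = 61.8410383
Longitude: split at 3 digits → 119° and 45.883′; 119 + 45.883/60 = 119.7647167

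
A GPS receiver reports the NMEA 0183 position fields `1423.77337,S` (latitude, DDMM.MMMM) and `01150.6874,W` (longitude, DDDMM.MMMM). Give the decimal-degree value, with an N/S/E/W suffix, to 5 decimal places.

14.39622° S, 11.84479° W

Latitude: split at 2 digits → 14° and 23.77337′; 14 + 23.77337/60 = 14.396223
Longitude: split at 3 digits → 011° and 50.6874′; 11 + 50.6874/60 = 11.844790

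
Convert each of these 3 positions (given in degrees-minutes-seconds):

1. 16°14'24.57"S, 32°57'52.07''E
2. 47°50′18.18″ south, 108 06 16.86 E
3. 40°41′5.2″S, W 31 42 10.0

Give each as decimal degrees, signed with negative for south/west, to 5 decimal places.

Point 1:
  Lat: 16 + 14/60 + 24.57/3600 = 16.240158
  S ⇒ negate
  Lon: 32° + 57/60 + 52.07/3600 = 32 + 0.950000 + 0.014464 = 32.964464
  E ⇒ keep positive
Point 2:
  Latitude: 47° + 50/60 + 18.18/3600 = 47 + 0.833333 + 0.005050 = 47.838383
  S ⇒ negate
  Lon: 108° + 6/60 + 16.86/3600 = 108 + 0.100000 + 0.004683 = 108.104683
  E ⇒ keep positive
Point 3:
  Latitude: 40 + 41/60 + 5.2/3600 = 40.684778
  hemisphere S, so the sign is −
  λ: 31 + 42/60 + 10/3600 = 31.702778
  W ⇒ negate

1. -16.24016, 32.96446
2. -47.83838, 108.10468
3. -40.68478, -31.70278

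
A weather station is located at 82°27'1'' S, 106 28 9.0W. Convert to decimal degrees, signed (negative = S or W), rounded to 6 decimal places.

-82.450278, -106.469167

Lat: 27′ + 1″ = 27.01667′; 82 + 27.01667/60 = 82.4502778
hemisphere S, so the sign is −
Lon: 28′ + 9″ = 28.15000′; 106 + 28.15000/60 = 106.4691667
W → negative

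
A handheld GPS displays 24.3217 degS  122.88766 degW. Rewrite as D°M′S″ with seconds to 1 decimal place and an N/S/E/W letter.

φ: whole degrees 24; 19.30200′ → 19′ and 18.120″
λ: 0.887660 × 60 = 53.25960′ → 53′, remainder × 60 = 15.576″

24°19′18.1″ S, 122°53′15.6″ W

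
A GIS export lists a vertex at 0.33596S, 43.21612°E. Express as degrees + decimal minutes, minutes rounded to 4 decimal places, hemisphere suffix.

0° 20.1576′ S, 43° 12.9672′ E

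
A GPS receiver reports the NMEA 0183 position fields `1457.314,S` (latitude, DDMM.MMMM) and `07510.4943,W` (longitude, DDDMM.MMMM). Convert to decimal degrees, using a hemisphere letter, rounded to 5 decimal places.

φ: degrees = first 2 digits = 14, minutes = 57.314; 14 + 57.314/60 = 14.955233
Longitude: split at 3 digits → 075° and 10.4943′; 75 + 10.4943/60 = 75.174905

14.95523° S, 75.17491° W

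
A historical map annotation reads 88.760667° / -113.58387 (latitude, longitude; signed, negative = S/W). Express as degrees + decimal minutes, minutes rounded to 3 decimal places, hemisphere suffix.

88° 45.640′ N, 113° 35.032′ W

φ: 88° + 0.760667 × 60 = 88° 45.64002′
Longitude is negative → W; |value| = 113.583870
Lon: fractional part 0.583870 → 35.03220 minutes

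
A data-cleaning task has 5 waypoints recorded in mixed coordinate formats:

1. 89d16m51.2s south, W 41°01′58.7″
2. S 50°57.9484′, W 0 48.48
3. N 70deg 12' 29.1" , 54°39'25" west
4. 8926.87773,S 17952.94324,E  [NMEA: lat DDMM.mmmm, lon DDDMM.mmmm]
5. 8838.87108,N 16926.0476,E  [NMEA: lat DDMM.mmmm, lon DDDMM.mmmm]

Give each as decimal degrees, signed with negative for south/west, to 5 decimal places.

1. -89.28089, -41.03297
2. -50.96581, -0.80800
3. 70.20808, -54.65694
4. -89.44796, 179.88239
5. 88.64785, 169.43413

Point 1:
  φ: 89 + 16/60 + 51.2/3600 = 89.280889
  hemisphere S, so the sign is −
  Lon: 1′ + 58.7″ = 1.97833′; 41 + 1.97833/60 = 41.032972
  hemisphere W, so the sign is −
Point 2:
  φ: 57.9484′ = 0.965807°; total 50.965807
  S ⇒ negate
  λ: 48.48′ = 0.808000°; total 0.808000
  W ⇒ negate
Point 3:
  φ: 70° + 12/60 + 29.1/3600 = 70 + 0.200000 + 0.008083 = 70.208083
  N → positive
  Longitude: 54 + 39/60 + 25/3600 = 54.656944
  W ⇒ negate
Point 4:
  φ: degrees = first 2 digits = 89, minutes = 26.87773; 89 + 26.87773/60 = 89.447962
  hemisphere S, so the sign is −
  Lon: degrees = first 3 digits = 179, minutes = 52.94324; 179 + 52.94324/60 = 179.882387
  E ⇒ keep positive
Point 5:
  Lat: degrees = first 2 digits = 88, minutes = 38.87108; 88 + 38.87108/60 = 88.647851
  N → positive
  λ: split at 3 digits → 169° and 26.0476′; 169 + 26.0476/60 = 169.434127
  E ⇒ keep positive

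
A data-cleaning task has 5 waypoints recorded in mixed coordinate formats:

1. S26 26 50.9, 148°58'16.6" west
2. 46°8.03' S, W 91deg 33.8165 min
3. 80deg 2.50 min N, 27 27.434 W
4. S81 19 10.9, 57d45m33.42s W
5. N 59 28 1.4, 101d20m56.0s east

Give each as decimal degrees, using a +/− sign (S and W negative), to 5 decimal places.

Point 1:
  φ: 26 + 26/60 + 50.9/3600 = 26.447472
  S → negative
  Lon: 148 + 58/60 + 16.6/3600 = 148.971278
  hemisphere W, so the sign is −
Point 2:
  φ: 46 + 8.03/60 = 46.133833
  S ⇒ negate
  λ: 91 + 33.8165/60 = 91.563608
  hemisphere W, so the sign is −
Point 3:
  Latitude: 80 + 2.5/60 = 80.041667
  N → positive
  Longitude: 27.434′ = 0.457233°; total 27.457233
  W → negative
Point 4:
  Latitude: 81 + 19/60 + 10.9/3600 = 81.319694
  S → negative
  Lon: 57° + 45/60 + 33.42/3600 = 57 + 0.750000 + 0.009283 = 57.759283
  hemisphere W, so the sign is −
Point 5:
  φ: 59 + 28/60 + 1.4/3600 = 59.467056
  N → positive
  Lon: 101 + 20/60 + 56/3600 = 101.348889
  E ⇒ keep positive

1. -26.44747, -148.97128
2. -46.13383, -91.56361
3. 80.04167, -27.45723
4. -81.31969, -57.75928
5. 59.46706, 101.34889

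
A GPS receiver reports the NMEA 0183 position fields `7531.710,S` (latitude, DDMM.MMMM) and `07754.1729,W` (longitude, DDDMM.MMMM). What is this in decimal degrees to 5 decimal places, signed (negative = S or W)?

Lat: degrees = first 2 digits = 75, minutes = 31.71; 75 + 31.71/60 = 75.528500
S ⇒ negate
Longitude: split at 3 digits → 077° and 54.1729′; 77 + 54.1729/60 = 77.902882
W → negative

-75.52850, -77.90288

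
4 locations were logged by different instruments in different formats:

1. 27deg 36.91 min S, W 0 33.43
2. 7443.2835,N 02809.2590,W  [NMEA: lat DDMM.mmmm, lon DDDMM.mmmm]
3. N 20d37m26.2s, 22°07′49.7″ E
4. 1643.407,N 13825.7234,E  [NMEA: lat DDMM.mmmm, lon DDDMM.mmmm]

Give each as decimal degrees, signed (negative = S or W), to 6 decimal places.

Point 1:
  Lat: 36.91′ = 0.615167°; total 27.6151667
  S → negative
  Lon: 0 + 33.43/60 = 0.5571667
  W → negative
Point 2:
  Latitude: degrees = first 2 digits = 74, minutes = 43.2835; 74 + 43.2835/60 = 74.7213917
  N → positive
  Longitude: degrees = first 3 digits = 28, minutes = 9.259; 28 + 9.259/60 = 28.1543167
  W → negative
Point 3:
  Lat: 20 + 37/60 + 26.2/3600 = 20.6239444
  N → positive
  λ: 22 + 7/60 + 49.7/3600 = 22.1304722
  E → positive
Point 4:
  Latitude: split at 2 digits → 16° and 43.407′; 16 + 43.407/60 = 16.7234500
  N → positive
  Lon: degrees = first 3 digits = 138, minutes = 25.7234; 138 + 25.7234/60 = 138.4287233
  E → positive

1. -27.615167, -0.557167
2. 74.721392, -28.154317
3. 20.623944, 22.130472
4. 16.723450, 138.428723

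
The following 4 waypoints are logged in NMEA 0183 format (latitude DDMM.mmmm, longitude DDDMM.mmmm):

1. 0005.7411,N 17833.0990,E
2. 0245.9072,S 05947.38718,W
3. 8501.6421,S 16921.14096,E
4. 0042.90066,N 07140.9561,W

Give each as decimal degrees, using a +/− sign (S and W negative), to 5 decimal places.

1. 0.09569, 178.55165
2. -2.76512, -59.78979
3. -85.02737, 169.35235
4. 0.71501, -71.68260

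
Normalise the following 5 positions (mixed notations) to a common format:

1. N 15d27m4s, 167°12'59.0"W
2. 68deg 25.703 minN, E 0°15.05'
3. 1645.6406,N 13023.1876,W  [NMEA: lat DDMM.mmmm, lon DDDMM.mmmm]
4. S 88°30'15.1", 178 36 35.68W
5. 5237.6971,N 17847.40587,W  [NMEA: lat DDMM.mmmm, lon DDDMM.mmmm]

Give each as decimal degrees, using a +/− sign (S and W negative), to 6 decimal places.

Point 1:
  φ: 15 + 27/60 + 4/3600 = 15.4511111
  N ⇒ keep positive
  Lon: 12′ + 59″ = 12.98333′; 167 + 12.98333/60 = 167.2163889
  W → negative
Point 2:
  Latitude: 68 + 25.703/60 = 68.4283833
  N → positive
  Longitude: 15.05′ = 0.250833°; total 0.2508333
  E → positive
Point 3:
  Latitude: degrees = first 2 digits = 16, minutes = 45.6406; 16 + 45.6406/60 = 16.7606767
  N ⇒ keep positive
  λ: split at 3 digits → 130° and 23.1876′; 130 + 23.1876/60 = 130.3864600
  W ⇒ negate
Point 4:
  Lat: 88° + 30/60 + 15.1/3600 = 88 + 0.500000 + 0.004194 = 88.5041944
  hemisphere S, so the sign is −
  Longitude: 178° + 36/60 + 35.68/3600 = 178 + 0.600000 + 0.009911 = 178.6099111
  W → negative
Point 5:
  Lat: degrees = first 2 digits = 52, minutes = 37.6971; 52 + 37.6971/60 = 52.6282850
  N ⇒ keep positive
  Longitude: degrees = first 3 digits = 178, minutes = 47.40587; 178 + 47.40587/60 = 178.7900978
  W → negative

1. 15.451111, -167.216389
2. 68.428383, 0.250833
3. 16.760677, -130.386460
4. -88.504194, -178.609911
5. 52.628285, -178.790098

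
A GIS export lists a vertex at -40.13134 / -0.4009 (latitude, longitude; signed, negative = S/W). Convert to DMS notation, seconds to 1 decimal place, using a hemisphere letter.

40°07′52.8″ S, 0°24′3.2″ W

Latitude is negative → S; |value| = 40.131340
Latitude: 0.131340 × 60 = 7.88040′ → 7′, remainder × 60 = 52.824″
Longitude is negative → W; |value| = 0.400900
Lon: 0.400900 × 60 = 24.05400′ → 24′, remainder × 60 = 3.240″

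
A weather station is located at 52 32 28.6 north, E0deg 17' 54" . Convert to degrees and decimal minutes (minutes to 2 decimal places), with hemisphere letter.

Latitude: 32 + 28.6/60 = 32.4767′
Lon: seconds/60 = 0.90000; minutes = 17 + 0.90000 = 17.9000

52° 32.48′ N, 0° 17.90′ E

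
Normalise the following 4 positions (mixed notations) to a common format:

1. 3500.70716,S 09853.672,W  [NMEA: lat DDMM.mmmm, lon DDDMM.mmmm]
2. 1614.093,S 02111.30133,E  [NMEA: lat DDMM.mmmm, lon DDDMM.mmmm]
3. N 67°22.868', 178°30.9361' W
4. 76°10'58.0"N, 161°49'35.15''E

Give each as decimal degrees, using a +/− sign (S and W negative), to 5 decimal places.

1. -35.01179, -98.89453
2. -16.23488, 21.18836
3. 67.38113, -178.51560
4. 76.18278, 161.82643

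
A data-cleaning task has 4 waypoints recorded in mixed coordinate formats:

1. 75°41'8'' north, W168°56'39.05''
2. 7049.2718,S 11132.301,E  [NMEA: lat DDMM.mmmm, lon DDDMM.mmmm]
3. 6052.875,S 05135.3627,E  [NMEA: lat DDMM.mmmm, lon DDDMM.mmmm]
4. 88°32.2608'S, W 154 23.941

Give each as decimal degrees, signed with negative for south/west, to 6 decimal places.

1. 75.685556, -168.944181
2. -70.821197, 111.538350
3. -60.881250, 51.589378
4. -88.537680, -154.399017

Point 1:
  Latitude: 41′ + 8″ = 41.13333′; 75 + 41.13333/60 = 75.6855556
  N ⇒ keep positive
  Lon: 56′ + 39.05″ = 56.65083′; 168 + 56.65083/60 = 168.9441806
  W ⇒ negate
Point 2:
  Lat: split at 2 digits → 70° and 49.2718′; 70 + 49.2718/60 = 70.8211967
  S ⇒ negate
  Longitude: degrees = first 3 digits = 111, minutes = 32.301; 111 + 32.301/60 = 111.5383500
  E ⇒ keep positive
Point 3:
  φ: split at 2 digits → 60° and 52.875′; 60 + 52.875/60 = 60.8812500
  S ⇒ negate
  Longitude: split at 3 digits → 051° and 35.3627′; 51 + 35.3627/60 = 51.5893783
  E → positive
Point 4:
  Latitude: 32.2608′ = 0.537680°; total 88.5376800
  S ⇒ negate
  λ: 23.941′ = 0.399017°; total 154.3990167
  hemisphere W, so the sign is −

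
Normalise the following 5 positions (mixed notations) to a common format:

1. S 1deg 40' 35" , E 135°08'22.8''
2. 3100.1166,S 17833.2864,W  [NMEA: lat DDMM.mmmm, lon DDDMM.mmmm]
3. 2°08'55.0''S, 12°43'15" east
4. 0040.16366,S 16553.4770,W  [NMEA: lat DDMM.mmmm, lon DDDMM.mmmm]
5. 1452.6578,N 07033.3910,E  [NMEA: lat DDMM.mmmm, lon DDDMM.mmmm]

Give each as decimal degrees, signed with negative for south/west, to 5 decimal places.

1. -1.67639, 135.13967
2. -31.00194, -178.55477
3. -2.14861, 12.72083
4. -0.66939, -165.89128
5. 14.87763, 70.55652

Point 1:
  φ: 1 + 40/60 + 35/3600 = 1.676389
  S ⇒ negate
  Lon: 135° + 8/60 + 22.8/3600 = 135 + 0.133333 + 0.006333 = 135.139667
  E ⇒ keep positive
Point 2:
  Lat: split at 2 digits → 31° and 0.1166′; 31 + 0.1166/60 = 31.001943
  S → negative
  Longitude: degrees = first 3 digits = 178, minutes = 33.2864; 178 + 33.2864/60 = 178.554773
  W ⇒ negate
Point 3:
  Latitude: 8′ + 55″ = 8.91667′; 2 + 8.91667/60 = 2.148611
  hemisphere S, so the sign is −
  Longitude: 43′ + 15″ = 43.25000′; 12 + 43.25000/60 = 12.720833
  E ⇒ keep positive
Point 4:
  Lat: split at 2 digits → 00° and 40.16366′; 0 + 40.16366/60 = 0.669394
  S → negative
  λ: degrees = first 3 digits = 165, minutes = 53.477; 165 + 53.477/60 = 165.891283
  W ⇒ negate
Point 5:
  Latitude: split at 2 digits → 14° and 52.6578′; 14 + 52.6578/60 = 14.877630
  N ⇒ keep positive
  Longitude: degrees = first 3 digits = 70, minutes = 33.391; 70 + 33.391/60 = 70.556517
  E ⇒ keep positive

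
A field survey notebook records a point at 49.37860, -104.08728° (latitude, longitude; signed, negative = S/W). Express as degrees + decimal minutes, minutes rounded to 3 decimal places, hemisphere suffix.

49° 22.716′ N, 104° 5.237′ W

Latitude: 49° + 0.378600 × 60 = 49° 22.71600′
Longitude is negative → W; |value| = 104.087280
Longitude: fractional part 0.087280 → 5.23680 minutes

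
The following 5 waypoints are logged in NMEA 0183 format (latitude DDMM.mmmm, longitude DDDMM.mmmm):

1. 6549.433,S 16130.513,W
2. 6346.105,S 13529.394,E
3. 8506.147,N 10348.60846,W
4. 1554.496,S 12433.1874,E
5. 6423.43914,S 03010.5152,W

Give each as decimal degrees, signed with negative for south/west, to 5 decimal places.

1. -65.82388, -161.50855
2. -63.76842, 135.48990
3. 85.10245, -103.81014
4. -15.90827, 124.55312
5. -64.39065, -30.17525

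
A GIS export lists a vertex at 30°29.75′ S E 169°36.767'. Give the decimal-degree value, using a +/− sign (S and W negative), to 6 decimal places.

Lat: 29.75′ = 0.495833°; total 30.4958333
S ⇒ negate
Lon: 169 + 36.767/60 = 169.6127833
E → positive

-30.495833, 169.612783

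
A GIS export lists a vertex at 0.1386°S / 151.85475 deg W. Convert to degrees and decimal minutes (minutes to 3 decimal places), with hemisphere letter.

φ: 0° + 0.138600 × 60 = 0° 8.31600′
Lon: 151° + 0.854750 × 60 = 151° 51.28500′

0° 8.316′ S, 151° 51.285′ W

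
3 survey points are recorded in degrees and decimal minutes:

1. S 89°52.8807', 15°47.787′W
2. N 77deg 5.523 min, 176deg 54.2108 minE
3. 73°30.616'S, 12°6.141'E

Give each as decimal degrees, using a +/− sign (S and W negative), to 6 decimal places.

1. -89.881345, -15.796450
2. 77.092050, 176.903513
3. -73.510267, 12.102350

Point 1:
  Latitude: 89 + 52.8807/60 = 89.8813450
  hemisphere S, so the sign is −
  λ: 15 + 47.787/60 = 15.7964500
  W → negative
Point 2:
  Latitude: 77 + 5.523/60 = 77.0920500
  N → positive
  Lon: 54.2108′ = 0.903513°; total 176.9035133
  E ⇒ keep positive
Point 3:
  φ: 30.616′ = 0.510267°; total 73.5102667
  S → negative
  λ: 6.141′ = 0.102350°; total 12.1023500
  E ⇒ keep positive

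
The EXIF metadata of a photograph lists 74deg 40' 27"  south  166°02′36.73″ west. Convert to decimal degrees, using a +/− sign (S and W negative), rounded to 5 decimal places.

-74.67417, -166.04354

Latitude: 74 + 40/60 + 27/3600 = 74.674167
S → negative
Lon: 2′ + 36.73″ = 2.61217′; 166 + 2.61217/60 = 166.043536
hemisphere W, so the sign is −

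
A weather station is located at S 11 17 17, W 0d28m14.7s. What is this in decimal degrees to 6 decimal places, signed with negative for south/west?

-11.288056, -0.470750

φ: 11 + 17/60 + 17/3600 = 11.2880556
S ⇒ negate
Longitude: 0 + 28/60 + 14.7/3600 = 0.4707500
hemisphere W, so the sign is −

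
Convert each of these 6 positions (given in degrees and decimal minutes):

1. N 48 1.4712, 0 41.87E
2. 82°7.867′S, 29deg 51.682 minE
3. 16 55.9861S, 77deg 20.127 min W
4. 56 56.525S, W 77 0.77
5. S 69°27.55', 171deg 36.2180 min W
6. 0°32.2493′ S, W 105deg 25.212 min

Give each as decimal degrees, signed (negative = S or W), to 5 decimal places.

1. 48.02452, 0.69783
2. -82.13112, 29.86137
3. -16.93310, -77.33545
4. -56.94208, -77.01283
5. -69.45917, -171.60363
6. -0.53749, -105.42020

Point 1:
  Lat: 48 + 1.4712/60 = 48.024520
  N ⇒ keep positive
  λ: 0 + 41.87/60 = 0.697833
  E → positive
Point 2:
  φ: 82 + 7.867/60 = 82.131117
  S → negative
  Longitude: 51.682′ = 0.861367°; total 29.861367
  E ⇒ keep positive
Point 3:
  φ: 55.9861′ = 0.933102°; total 16.933102
  hemisphere S, so the sign is −
  Lon: 20.127′ = 0.335450°; total 77.335450
  hemisphere W, so the sign is −
Point 4:
  φ: 56.525′ = 0.942083°; total 56.942083
  hemisphere S, so the sign is −
  Lon: 0.77′ = 0.012833°; total 77.012833
  hemisphere W, so the sign is −
Point 5:
  Lat: 27.55′ = 0.459167°; total 69.459167
  S ⇒ negate
  Longitude: 171 + 36.218/60 = 171.603633
  hemisphere W, so the sign is −
Point 6:
  φ: 0 + 32.2493/60 = 0.537488
  S → negative
  λ: 25.212′ = 0.420200°; total 105.420200
  W ⇒ negate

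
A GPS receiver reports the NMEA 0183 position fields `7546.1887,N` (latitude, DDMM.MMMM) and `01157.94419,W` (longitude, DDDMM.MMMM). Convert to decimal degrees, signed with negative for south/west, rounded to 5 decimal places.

φ: degrees = first 2 digits = 75, minutes = 46.1887; 75 + 46.1887/60 = 75.769812
N → positive
λ: split at 3 digits → 011° and 57.94419′; 11 + 57.94419/60 = 11.965737
W → negative

75.76981, -11.96574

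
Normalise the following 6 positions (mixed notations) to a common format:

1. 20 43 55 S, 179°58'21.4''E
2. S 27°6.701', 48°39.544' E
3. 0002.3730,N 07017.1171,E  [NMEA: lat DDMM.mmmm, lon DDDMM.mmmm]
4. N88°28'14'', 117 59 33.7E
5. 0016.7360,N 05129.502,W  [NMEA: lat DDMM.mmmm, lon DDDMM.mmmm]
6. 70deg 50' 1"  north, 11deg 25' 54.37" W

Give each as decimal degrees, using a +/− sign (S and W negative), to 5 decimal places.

Point 1:
  φ: 20° + 43/60 + 55/3600 = 20 + 0.716667 + 0.015278 = 20.731944
  S → negative
  Lon: 179° + 58/60 + 21.4/3600 = 179 + 0.966667 + 0.005944 = 179.972611
  E ⇒ keep positive
Point 2:
  φ: 27 + 6.701/60 = 27.111683
  S → negative
  Lon: 39.544′ = 0.659067°; total 48.659067
  E ⇒ keep positive
Point 3:
  Lat: split at 2 digits → 00° and 2.373′; 0 + 2.373/60 = 0.039550
  N → positive
  Lon: degrees = first 3 digits = 70, minutes = 17.1171; 70 + 17.1171/60 = 70.285285
  E ⇒ keep positive
Point 4:
  φ: 88° + 28/60 + 14/3600 = 88 + 0.466667 + 0.003889 = 88.470556
  N → positive
  λ: 117° + 59/60 + 33.7/3600 = 117 + 0.983333 + 0.009361 = 117.992694
  E ⇒ keep positive
Point 5:
  φ: split at 2 digits → 00° and 16.736′; 0 + 16.736/60 = 0.278933
  N → positive
  Lon: split at 3 digits → 051° and 29.502′; 51 + 29.502/60 = 51.491700
  W → negative
Point 6:
  φ: 70° + 50/60 + 1/3600 = 70 + 0.833333 + 0.000278 = 70.833611
  N → positive
  Longitude: 25′ + 54.37″ = 25.90617′; 11 + 25.90617/60 = 11.431769
  W ⇒ negate

1. -20.73194, 179.97261
2. -27.11168, 48.65907
3. 0.03955, 70.28529
4. 88.47056, 117.99269
5. 0.27893, -51.49170
6. 70.83361, -11.43177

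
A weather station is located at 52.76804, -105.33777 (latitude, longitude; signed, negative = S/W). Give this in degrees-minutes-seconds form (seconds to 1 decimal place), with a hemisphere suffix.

52°46′4.9″ N, 105°20′16.0″ W

Latitude: whole degrees 52; 46.08240′ → 46′ and 4.944″
Longitude is negative → W; |value| = 105.337770
Lon: 0.337770 × 60 = 20.26620′ → 20′, remainder × 60 = 15.972″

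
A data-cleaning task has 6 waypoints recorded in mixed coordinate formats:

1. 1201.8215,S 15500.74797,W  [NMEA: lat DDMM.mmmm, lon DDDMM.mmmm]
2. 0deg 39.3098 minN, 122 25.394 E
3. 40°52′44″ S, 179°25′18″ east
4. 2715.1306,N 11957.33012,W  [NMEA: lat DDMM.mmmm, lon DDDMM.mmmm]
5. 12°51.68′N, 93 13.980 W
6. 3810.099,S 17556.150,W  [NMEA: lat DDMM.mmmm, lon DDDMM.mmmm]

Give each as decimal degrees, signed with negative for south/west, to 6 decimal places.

1. -12.030358, -155.012466
2. 0.655163, 122.423233
3. -40.878889, 179.421667
4. 27.252177, -119.955502
5. 12.861333, -93.233000
6. -38.168317, -175.935833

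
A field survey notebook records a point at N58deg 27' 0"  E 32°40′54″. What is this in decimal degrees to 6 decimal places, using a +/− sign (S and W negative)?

Latitude: 58° + 27/60 + 0/3600 = 58 + 0.450000 + 0.000000 = 58.4500000
N ⇒ keep positive
Longitude: 32 + 40/60 + 54/3600 = 32.6816667
E → positive

58.450000, 32.681667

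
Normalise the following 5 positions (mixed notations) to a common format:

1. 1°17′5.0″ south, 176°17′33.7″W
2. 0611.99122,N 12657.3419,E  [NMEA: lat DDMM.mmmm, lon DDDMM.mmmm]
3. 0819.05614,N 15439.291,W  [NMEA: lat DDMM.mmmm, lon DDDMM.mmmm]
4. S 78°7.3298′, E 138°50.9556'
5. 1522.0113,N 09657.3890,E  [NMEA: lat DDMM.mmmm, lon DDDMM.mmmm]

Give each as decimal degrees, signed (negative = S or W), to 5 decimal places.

1. -1.28472, -176.29269
2. 6.19985, 126.95570
3. 8.31760, -154.65485
4. -78.12216, 138.84926
5. 15.36686, 96.95648

Point 1:
  Latitude: 17′ + 5″ = 17.08333′; 1 + 17.08333/60 = 1.284722
  S → negative
  λ: 176° + 17/60 + 33.7/3600 = 176 + 0.283333 + 0.009361 = 176.292694
  W → negative
Point 2:
  Lat: degrees = first 2 digits = 6, minutes = 11.99122; 6 + 11.99122/60 = 6.199854
  N ⇒ keep positive
  λ: degrees = first 3 digits = 126, minutes = 57.3419; 126 + 57.3419/60 = 126.955698
  E ⇒ keep positive
Point 3:
  Latitude: degrees = first 2 digits = 8, minutes = 19.05614; 8 + 19.05614/60 = 8.317602
  N → positive
  Lon: degrees = first 3 digits = 154, minutes = 39.291; 154 + 39.291/60 = 154.654850
  hemisphere W, so the sign is −
Point 4:
  Latitude: 7.3298′ = 0.122163°; total 78.122163
  S ⇒ negate
  Longitude: 50.9556′ = 0.849260°; total 138.849260
  E ⇒ keep positive
Point 5:
  Latitude: split at 2 digits → 15° and 22.0113′; 15 + 22.0113/60 = 15.366855
  N ⇒ keep positive
  λ: degrees = first 3 digits = 96, minutes = 57.389; 96 + 57.389/60 = 96.956483
  E ⇒ keep positive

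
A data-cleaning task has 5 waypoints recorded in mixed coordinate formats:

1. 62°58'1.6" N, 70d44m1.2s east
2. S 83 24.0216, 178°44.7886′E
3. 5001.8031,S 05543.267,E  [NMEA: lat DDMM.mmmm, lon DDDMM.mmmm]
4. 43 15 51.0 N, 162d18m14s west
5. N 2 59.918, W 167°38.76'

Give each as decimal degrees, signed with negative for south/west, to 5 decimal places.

Point 1:
  Lat: 62 + 58/60 + 1.6/3600 = 62.967111
  N ⇒ keep positive
  λ: 70 + 44/60 + 1.2/3600 = 70.733667
  E ⇒ keep positive
Point 2:
  Lat: 83 + 24.0216/60 = 83.400360
  S → negative
  Lon: 44.7886′ = 0.746477°; total 178.746477
  E → positive
Point 3:
  Latitude: split at 2 digits → 50° and 1.8031′; 50 + 1.8031/60 = 50.030052
  hemisphere S, so the sign is −
  λ: split at 3 digits → 055° and 43.267′; 55 + 43.267/60 = 55.721117
  E ⇒ keep positive
Point 4:
  φ: 43° + 15/60 + 51/3600 = 43 + 0.250000 + 0.014167 = 43.264167
  N → positive
  Longitude: 18′ + 14″ = 18.23333′; 162 + 18.23333/60 = 162.303889
  W → negative
Point 5:
  φ: 59.918′ = 0.998633°; total 2.998633
  N → positive
  λ: 38.76′ = 0.646000°; total 167.646000
  hemisphere W, so the sign is −

1. 62.96711, 70.73367
2. -83.40036, 178.74648
3. -50.03005, 55.72112
4. 43.26417, -162.30389
5. 2.99863, -167.64600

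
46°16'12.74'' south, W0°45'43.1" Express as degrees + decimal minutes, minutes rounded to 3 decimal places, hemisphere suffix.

46° 16.212′ S, 0° 45.718′ W

φ: 16 + 12.74/60 = 16.21233′
Longitude: seconds/60 = 0.71833; minutes = 45 + 0.71833 = 45.71833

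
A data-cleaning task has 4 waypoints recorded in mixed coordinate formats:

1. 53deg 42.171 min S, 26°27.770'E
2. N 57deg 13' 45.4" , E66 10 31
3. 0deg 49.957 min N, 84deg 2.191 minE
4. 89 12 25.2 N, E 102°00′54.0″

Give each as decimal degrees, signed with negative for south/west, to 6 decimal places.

Point 1:
  φ: 53 + 42.171/60 = 53.7028500
  S → negative
  λ: 26 + 27.77/60 = 26.4628333
  E ⇒ keep positive
Point 2:
  Lat: 57° + 13/60 + 45.4/3600 = 57 + 0.216667 + 0.012611 = 57.2292778
  N ⇒ keep positive
  Lon: 66° + 10/60 + 31/3600 = 66 + 0.166667 + 0.008611 = 66.1752778
  E → positive
Point 3:
  Lat: 49.957′ = 0.832617°; total 0.8326167
  N ⇒ keep positive
  λ: 2.191′ = 0.036517°; total 84.0365167
  E ⇒ keep positive
Point 4:
  Lat: 89 + 12/60 + 25.2/3600 = 89.2070000
  N → positive
  Lon: 102 + 0/60 + 54/3600 = 102.0150000
  E → positive

1. -53.702850, 26.462833
2. 57.229278, 66.175278
3. 0.832617, 84.036517
4. 89.207000, 102.015000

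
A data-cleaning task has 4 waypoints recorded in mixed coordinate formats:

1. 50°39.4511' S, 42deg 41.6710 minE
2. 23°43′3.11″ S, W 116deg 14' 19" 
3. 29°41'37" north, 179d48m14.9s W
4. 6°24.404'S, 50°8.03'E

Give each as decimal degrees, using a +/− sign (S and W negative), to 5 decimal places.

Point 1:
  φ: 39.4511′ = 0.657518°; total 50.657518
  S ⇒ negate
  λ: 41.671′ = 0.694517°; total 42.694517
  E ⇒ keep positive
Point 2:
  Latitude: 23 + 43/60 + 3.11/3600 = 23.717531
  S → negative
  Longitude: 14′ + 19″ = 14.31667′; 116 + 14.31667/60 = 116.238611
  W ⇒ negate
Point 3:
  φ: 29 + 41/60 + 37/3600 = 29.693611
  N ⇒ keep positive
  λ: 179° + 48/60 + 14.9/3600 = 179 + 0.800000 + 0.004139 = 179.804139
  W → negative
Point 4:
  Lat: 6 + 24.404/60 = 6.406733
  S → negative
  Lon: 50 + 8.03/60 = 50.133833
  E → positive

1. -50.65752, 42.69452
2. -23.71753, -116.23861
3. 29.69361, -179.80414
4. -6.40673, 50.13383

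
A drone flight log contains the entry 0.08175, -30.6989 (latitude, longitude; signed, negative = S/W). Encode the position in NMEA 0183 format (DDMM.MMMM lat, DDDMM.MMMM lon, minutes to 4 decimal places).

0004.9050,N / 03041.9340,W

φ: 0° + 0.081750 × 60 = 0° 4.905000′
Longitude is negative → W; |value| = 30.698900
Lon: 30° + 0.698900 × 60 = 30° 41.934000′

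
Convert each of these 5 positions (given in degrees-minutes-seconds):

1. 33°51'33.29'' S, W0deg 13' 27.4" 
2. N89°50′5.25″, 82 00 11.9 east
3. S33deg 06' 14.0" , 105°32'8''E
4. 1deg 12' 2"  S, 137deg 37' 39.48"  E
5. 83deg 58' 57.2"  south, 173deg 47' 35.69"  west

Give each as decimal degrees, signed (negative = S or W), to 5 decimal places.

1. -33.85925, -0.22428
2. 89.83479, 82.00331
3. -33.10389, 105.53556
4. -1.20056, 137.62763
5. -83.98256, -173.79325

Point 1:
  φ: 33 + 51/60 + 33.29/3600 = 33.859247
  hemisphere S, so the sign is −
  λ: 0° + 13/60 + 27.4/3600 = 0 + 0.216667 + 0.007611 = 0.224278
  W ⇒ negate
Point 2:
  Latitude: 50′ + 5.25″ = 50.08750′; 89 + 50.08750/60 = 89.834792
  N ⇒ keep positive
  Longitude: 82° + 0/60 + 11.9/3600 = 82 + 0.000000 + 0.003306 = 82.003306
  E ⇒ keep positive
Point 3:
  Lat: 33° + 6/60 + 14/3600 = 33 + 0.100000 + 0.003889 = 33.103889
  S → negative
  λ: 32′ + 8″ = 32.13333′; 105 + 32.13333/60 = 105.535556
  E ⇒ keep positive
Point 4:
  φ: 1° + 12/60 + 2/3600 = 1 + 0.200000 + 0.000556 = 1.200556
  hemisphere S, so the sign is −
  Lon: 137° + 37/60 + 39.48/3600 = 137 + 0.616667 + 0.010967 = 137.627633
  E → positive
Point 5:
  Lat: 83° + 58/60 + 57.2/3600 = 83 + 0.966667 + 0.015889 = 83.982556
  S → negative
  Lon: 47′ + 35.69″ = 47.59483′; 173 + 47.59483/60 = 173.793247
  W ⇒ negate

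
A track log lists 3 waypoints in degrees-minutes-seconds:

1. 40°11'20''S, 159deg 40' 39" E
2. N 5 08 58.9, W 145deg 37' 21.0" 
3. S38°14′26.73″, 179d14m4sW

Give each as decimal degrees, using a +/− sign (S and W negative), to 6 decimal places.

Point 1:
  φ: 40 + 11/60 + 20/3600 = 40.1888889
  S ⇒ negate
  Longitude: 159° + 40/60 + 39/3600 = 159 + 0.666667 + 0.010833 = 159.6775000
  E ⇒ keep positive
Point 2:
  Latitude: 5° + 8/60 + 58.9/3600 = 5 + 0.133333 + 0.016361 = 5.1496944
  N ⇒ keep positive
  Lon: 145 + 37/60 + 21/3600 = 145.6225000
  W ⇒ negate
Point 3:
  Latitude: 38° + 14/60 + 26.73/3600 = 38 + 0.233333 + 0.007425 = 38.2407583
  S ⇒ negate
  λ: 179° + 14/60 + 4/3600 = 179 + 0.233333 + 0.001111 = 179.2344444
  W ⇒ negate

1. -40.188889, 159.677500
2. 5.149694, -145.622500
3. -38.240758, -179.234444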